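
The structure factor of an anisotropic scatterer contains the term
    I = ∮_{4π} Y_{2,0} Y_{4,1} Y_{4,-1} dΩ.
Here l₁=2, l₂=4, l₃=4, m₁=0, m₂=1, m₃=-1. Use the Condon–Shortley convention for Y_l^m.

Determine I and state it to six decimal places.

m-sum 0 ✓  L=10 even ✓  2≤4≤6 ✓
Π(2lᵢ+1) = 5×9×9 = 405
triangle coeff Δ(2,4,4) = 1/13860
Σ_t [0,2]: t=0:+1/192 t=1:−1/36 t=2:+1/192 = -5/288
(3j)²=20/693 [(2 4 4; 0 0 0)], sign=-1
Σ_t [0,2]: t=0:+1/480 t=1:−1/48 t=2:+1/144 = -17/1440
(3j)²=289/13860 [(2 4 4; 0 1 -1)], sign=+1
⇒ 4πI² = 1445/5929
I = (-1)√(1445/5929/(4π)) = -0.13926381

-0.139264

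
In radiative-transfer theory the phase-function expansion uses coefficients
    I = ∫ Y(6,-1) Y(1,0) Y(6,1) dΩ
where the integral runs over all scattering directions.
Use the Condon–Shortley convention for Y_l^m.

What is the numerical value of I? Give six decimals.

l₁+l₂+l₃=13 is odd: 3j(l;000)=0 ⇒ I=0

0.000000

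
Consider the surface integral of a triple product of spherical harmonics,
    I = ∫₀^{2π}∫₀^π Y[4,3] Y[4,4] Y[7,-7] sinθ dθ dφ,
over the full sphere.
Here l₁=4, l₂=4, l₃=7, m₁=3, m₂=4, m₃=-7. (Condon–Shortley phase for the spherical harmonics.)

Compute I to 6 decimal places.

0.000000

Σlᵢ=15 odd — θ-integrand is odd under cosθ→−cosθ; I=0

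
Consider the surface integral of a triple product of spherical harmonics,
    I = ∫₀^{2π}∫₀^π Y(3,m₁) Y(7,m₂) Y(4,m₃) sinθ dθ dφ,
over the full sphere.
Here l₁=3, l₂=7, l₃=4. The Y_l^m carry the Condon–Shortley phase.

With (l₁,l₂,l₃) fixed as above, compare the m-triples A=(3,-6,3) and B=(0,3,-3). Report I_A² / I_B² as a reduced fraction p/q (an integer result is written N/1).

143/40

Shared (l₁,l₂,l₃)=(3,7,4): N and (l;000)² cancel in I_A²/I_B².
A: Δ = 6!·0!·8!/15! = 1/45045; Racah Σ t=0..0: t=0:+1/3628800 = 1/3628800; ⇒ 3j(3 7 4; 3 -6 3)² = 4/105, sgn -1
B: Δ = 6!·0!·8!/15! = 1/45045; Racah Σ t=3..3: t=3:−1/181440 = -1/181440; ⇒ 3j(3 7 4; 0 3 -3)² = 32/3003, sgn +1
I_A²/I_B² = (4/105)/(32/3003) = 143/40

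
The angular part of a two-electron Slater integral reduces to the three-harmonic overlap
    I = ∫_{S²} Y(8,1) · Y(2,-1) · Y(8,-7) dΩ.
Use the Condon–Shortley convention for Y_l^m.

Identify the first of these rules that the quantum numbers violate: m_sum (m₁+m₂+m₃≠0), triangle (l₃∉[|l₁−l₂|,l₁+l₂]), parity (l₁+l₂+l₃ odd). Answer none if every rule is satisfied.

m₁+m₂+m₃ = 1 − 1 − 7 = -7  ✗
triangle: |8−2|=6 ≤ l₃=8 ≤ 8+2=10
parity: l₁+l₂+l₃ = 18 is even

m_sum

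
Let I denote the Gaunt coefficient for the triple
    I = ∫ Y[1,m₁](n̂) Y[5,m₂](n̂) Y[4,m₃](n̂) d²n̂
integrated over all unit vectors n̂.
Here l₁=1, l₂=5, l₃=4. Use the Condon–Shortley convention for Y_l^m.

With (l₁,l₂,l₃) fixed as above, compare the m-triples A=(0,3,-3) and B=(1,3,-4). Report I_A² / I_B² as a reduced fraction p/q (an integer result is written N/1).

16/1

Same 1,5,4: normalisation and zero-m 3j drop out of the ratio.
A: Δ: 2! 0! 8! / 11! → 1/495; sum: t=1:−1/5040 = -1/5040; 3j²(1 5 4; 0 3 -3) = Δ·Π!·Σ² = 16/495  (sign +1)
B: Δ: 2! 0! 8! / 11! → 1/495; sum: t=0:+1/80640 = 1/80640; 3j²(1 5 4; 1 3 -4) = Δ·Π!·Σ² = 1/495  (sign +1)
I_A²/I_B² = (16/495)/(1/495) = 16/1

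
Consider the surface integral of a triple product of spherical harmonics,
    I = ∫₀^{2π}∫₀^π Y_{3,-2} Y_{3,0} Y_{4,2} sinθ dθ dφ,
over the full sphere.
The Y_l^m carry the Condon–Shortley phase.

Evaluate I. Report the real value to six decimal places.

-0.044418

m-sum 0 ✓  L=10 even ✓  0≤4≤6 ✓
Π(2lᵢ+1) = 7×7×9 = 441
triangle coeff Δ(3,3,4) = 1/34650
Σ_t [0,2]: t=0:+1/72 t=1:−1/16 t=2:+1/72 = -5/144
(3j)²=2/77 [(3 3 4; 0 0 0)], sign=-1
Σ_t [1,2]: t=1:−1/96 t=2:+1/72 = 1/288
(3j)²=1/462 [(3 3 4; -2 0 2)], sign=+1
⇒ 4πI² = 3/121
I = (-1)√(3/121/(4π)) = -0.04441841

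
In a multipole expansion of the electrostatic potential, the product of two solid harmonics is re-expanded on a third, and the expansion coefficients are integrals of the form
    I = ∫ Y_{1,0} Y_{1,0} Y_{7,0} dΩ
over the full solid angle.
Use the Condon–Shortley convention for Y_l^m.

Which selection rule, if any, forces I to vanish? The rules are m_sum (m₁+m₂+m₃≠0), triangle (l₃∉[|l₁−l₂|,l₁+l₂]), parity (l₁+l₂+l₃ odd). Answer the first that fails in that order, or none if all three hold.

m₁+m₂+m₃ = 0 + 0 + 0 = 0  ✓
triangle: |1−1|=0 ≤ l₃=7 ≤ 1+1=2  ✗
parity: l₁+l₂+l₃ = 9 is odd

triangle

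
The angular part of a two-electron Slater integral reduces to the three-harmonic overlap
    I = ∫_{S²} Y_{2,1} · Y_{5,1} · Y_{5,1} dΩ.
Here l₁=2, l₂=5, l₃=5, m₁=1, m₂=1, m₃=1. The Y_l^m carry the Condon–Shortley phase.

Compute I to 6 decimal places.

m-sum = 1 + 1 + 1 = 3 ≠ 0 ⇒ I = 0

0.000000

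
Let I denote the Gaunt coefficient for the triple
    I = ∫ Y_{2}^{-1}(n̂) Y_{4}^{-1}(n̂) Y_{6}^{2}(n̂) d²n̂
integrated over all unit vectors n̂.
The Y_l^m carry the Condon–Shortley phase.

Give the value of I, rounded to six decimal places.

m-sum 0 ✓  L=12 even ✓  2≤6≤6 ✓
Π(2lᵢ+1) = 5×9×13 = 585
triangle coeff Δ(2,4,6) = 1/6435
Σ_t [0,0]: t=0:+1/2304 = 1/2304
(3j)²=5/143 [(2 4 6; 0 0 0)], sign=+1
Σ_t [0,0]: t=0:+1/4320 = 1/4320
(3j)²=224/6435 [(2 4 6; -1 -1 2)], sign=+1
⇒ 4πI² = 1120/1573
I = (+1)√(1120/1573/(4π)) = 0.23803440

0.238034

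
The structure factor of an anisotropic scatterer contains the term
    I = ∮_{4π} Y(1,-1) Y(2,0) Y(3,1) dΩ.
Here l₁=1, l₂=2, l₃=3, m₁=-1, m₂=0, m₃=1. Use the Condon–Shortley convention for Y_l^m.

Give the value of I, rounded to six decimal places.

-0.202301

Rules hold: Σm=0, L=6 even, 1≤3≤3.
N = 3·5·7 = 105
Δ = 0!·2!·4!/7! = 1/105
Racah Σ t=0..0: t=0:+1/4 = 1/4
⇒ 3j(1 2 3; 0 0 0)² = 3/35, sgn -1
Racah Σ t=0..0: t=0:+1/8 = 1/8
⇒ 3j(1 2 3; -1 0 1)² = 2/35, sgn +1
4πI² = N·(3j₀)²·(3jₘ)² = 18/35
I = -1·√(0.514286/4π) = -0.20230066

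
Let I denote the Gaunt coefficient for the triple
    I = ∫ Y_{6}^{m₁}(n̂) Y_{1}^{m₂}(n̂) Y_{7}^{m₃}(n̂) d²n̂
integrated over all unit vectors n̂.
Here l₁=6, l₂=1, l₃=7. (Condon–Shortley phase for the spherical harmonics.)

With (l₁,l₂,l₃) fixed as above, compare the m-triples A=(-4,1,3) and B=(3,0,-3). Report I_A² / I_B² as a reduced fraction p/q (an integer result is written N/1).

3/20

l's match ⇒ only the (l;m) 3-j factors differ between A and B.
A: triangle coeff Δ(6,1,7) = 1/1365; Σ_t [0,0]: t=0:+1/14515200 = 1/14515200; (3j)²=2/455 [(6 1 7; -4 1 3)], sign=+1
B: triangle coeff Δ(6,1,7) = 1/1365; Σ_t [0,0]: t=0:+1/2177280 = 1/2177280; (3j)²=8/273 [(6 1 7; 3 0 -3)], sign=+1
I_A²/I_B² = (2/455)/(8/273) = 3/20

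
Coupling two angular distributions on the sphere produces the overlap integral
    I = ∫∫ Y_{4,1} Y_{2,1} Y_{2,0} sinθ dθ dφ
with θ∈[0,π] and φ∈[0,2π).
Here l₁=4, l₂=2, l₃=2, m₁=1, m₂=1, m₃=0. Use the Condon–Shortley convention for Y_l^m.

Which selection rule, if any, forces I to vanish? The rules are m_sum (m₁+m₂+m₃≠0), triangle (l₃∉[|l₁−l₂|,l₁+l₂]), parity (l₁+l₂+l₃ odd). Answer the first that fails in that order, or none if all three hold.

azimuthal sum: 1 + 1 + 0 = 2  ✗
2 ≤ 2 ≤ 6 (triangle on l)
L = 4 + 2 + 2 = 8 (even)

m_sum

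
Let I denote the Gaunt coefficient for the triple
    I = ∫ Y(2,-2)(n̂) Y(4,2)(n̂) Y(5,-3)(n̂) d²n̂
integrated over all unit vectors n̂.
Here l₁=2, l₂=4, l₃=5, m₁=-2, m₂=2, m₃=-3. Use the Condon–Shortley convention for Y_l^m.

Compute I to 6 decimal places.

0.000000

Σmᵢ = -3 ≠ 0, so the φ-integral vanishes; I = 0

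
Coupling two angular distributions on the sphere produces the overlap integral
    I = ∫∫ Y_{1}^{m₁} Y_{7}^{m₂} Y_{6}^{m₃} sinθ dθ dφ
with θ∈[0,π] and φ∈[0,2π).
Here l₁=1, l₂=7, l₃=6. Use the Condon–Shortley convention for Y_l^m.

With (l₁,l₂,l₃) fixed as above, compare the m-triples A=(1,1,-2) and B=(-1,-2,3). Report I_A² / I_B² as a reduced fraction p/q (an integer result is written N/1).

3/2

l's match ⇒ only the (l;m) 3-j factors differ between A and B.
A: triangle coeff Δ(1,7,6) = 1/1365; Σ_t [0,0]: t=0:+1/1935360 = 1/1935360; (3j)²=1/91 [(1 7 6; 1 1 -2)], sign=+1
B: triangle coeff Δ(1,7,6) = 1/1365; Σ_t [2,2]: t=2:+1/4354560 = 1/4354560; (3j)²=2/273 [(1 7 6; -1 -2 3)], sign=-1
I_A²/I_B² = (1/91)/(2/273) = 3/2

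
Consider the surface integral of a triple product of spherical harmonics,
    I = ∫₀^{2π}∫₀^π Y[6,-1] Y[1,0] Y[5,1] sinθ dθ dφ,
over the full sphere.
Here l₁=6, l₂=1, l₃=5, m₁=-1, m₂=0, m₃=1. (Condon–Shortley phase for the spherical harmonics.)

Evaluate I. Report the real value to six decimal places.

-0.241725

Rules hold: Σm=0, L=12 even, 5≤5≤7.
N = 13·3·11 = 429
Δ = 2!·10!·0!/13! = 1/858
Racah Σ t=1..1: t=1:−1/14400 = -1/14400
⇒ 3j(6 1 5; 0 0 0)² = 6/143, sgn +1
Racah Σ t=1..1: t=1:−1/17280 = -1/17280
⇒ 3j(6 1 5; -1 0 1)² = 35/858, sgn -1
4πI² = N·(3j₀)²·(3jₘ)² = 105/143
I = -1·√(0.734266/4π) = -0.24172507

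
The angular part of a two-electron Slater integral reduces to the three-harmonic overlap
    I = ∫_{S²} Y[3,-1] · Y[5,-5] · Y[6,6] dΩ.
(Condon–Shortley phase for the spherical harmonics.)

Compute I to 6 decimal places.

Rules hold: Σm=0, L=14 even, 2≤6≤8.
N = 7·11·13 = 1001
Δ = 2!·4!·8!/15! = 1/675675
Racah Σ t=0..2: t=0:+1/8640 t=1:−1/2304 t=2:+1/8640 = -7/34560
⇒ 3j(3 5 6; 0 0 0)² = 7/429, sgn -1
Racah Σ t=0..0: t=0:+1/1935360 = 1/1935360
⇒ 3j(3 5 6; -1 -5 6)² = 3/91, sgn +1
4πI² = N·(3j₀)²·(3jₘ)² = 7/13
I = -1·√(0.538462/4π) = -0.20700098

-0.207001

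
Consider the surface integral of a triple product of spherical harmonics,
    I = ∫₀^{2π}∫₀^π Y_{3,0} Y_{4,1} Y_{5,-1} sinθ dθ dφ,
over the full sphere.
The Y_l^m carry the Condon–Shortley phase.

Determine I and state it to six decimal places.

-0.115089

m-sum 0 ✓  L=12 even ✓  1≤5≤7 ✓
Π(2lᵢ+1) = 7×9×11 = 693
triangle coeff Δ(3,4,5) = 1/180180
Σ_t [0,2]: t=0:+1/576 t=1:−1/144 t=2:+1/576 = -1/288
(3j)²=20/1001 [(3 4 5; 0 0 0)], sign=+1
Σ_t [0,2]: t=0:+1/1440 t=1:−1/192 t=2:+1/432 = -19/8640
(3j)²=361/30030 [(3 4 5; 0 1 -1)], sign=-1
⇒ 4πI² = 2166/13013
I = (-1)√(2166/13013/(4π)) = -0.11508947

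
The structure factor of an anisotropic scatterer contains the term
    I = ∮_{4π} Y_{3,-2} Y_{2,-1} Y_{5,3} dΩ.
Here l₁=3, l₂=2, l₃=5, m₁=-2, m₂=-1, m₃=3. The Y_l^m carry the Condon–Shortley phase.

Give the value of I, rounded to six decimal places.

-0.253584

Checks pass: Σm=0; 10 even; l₃=5∈[1,5].
(2·3+1)(2·2+1)(2·5+1) = 385
Δ: 0! 6! 4! / 11! → 1/2310
sum: t=0:+1/144 = 1/144
3j²(3 2 5; 0 0 0) = Δ·Π!·Σ² = 10/231  (sign -1)
sum: t=0:+1/720 = 1/720
3j²(3 2 5; -2 -1 3) = Δ·Π!·Σ² = 8/165  (sign +1)
combine: 4πI² = 385·10/231·8/165 = 80/99
take √, sign -1: I = -0.25358436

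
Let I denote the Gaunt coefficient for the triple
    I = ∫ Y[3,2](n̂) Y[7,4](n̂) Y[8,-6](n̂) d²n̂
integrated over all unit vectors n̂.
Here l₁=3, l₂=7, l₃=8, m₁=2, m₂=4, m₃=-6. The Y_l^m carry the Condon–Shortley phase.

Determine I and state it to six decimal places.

0.146812

m-sum 0 ✓  L=18 even ✓  4≤8≤10 ✓
Π(2lᵢ+1) = 7×15×17 = 1785
triangle coeff Δ(3,7,8) = 1/5290740
Σ_t [0,2]: t=0:+1/7257600 t=1:−1/2073600 t=2:+1/7257600 = -1/4838400
(3j)²=252/20995 [(3 7 8; 0 0 0)], sign=-1
Σ_t [0,1]: t=0:+1/479001600 t=1:−1/174182400 = -1/273715200
(3j)²=49/3876 [(3 7 8; 2 4 -6)], sign=-1
⇒ 4πI² = 21609/79781
I = (+1)√(21609/79781/(4π)) = 0.14681238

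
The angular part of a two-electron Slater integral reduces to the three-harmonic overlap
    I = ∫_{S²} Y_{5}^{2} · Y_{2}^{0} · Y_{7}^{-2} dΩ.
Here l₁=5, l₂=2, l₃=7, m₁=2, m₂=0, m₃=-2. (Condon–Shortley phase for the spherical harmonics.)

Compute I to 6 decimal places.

0.215014

Rules hold: Σm=0, L=14 even, 3≤7≤7.
N = 11·5·15 = 825
Δ = 0!·10!·4!/15! = 1/15015
Racah Σ t=0..0: t=0:+1/57600 = 1/57600
⇒ 3j(5 2 7; 0 0 0)² = 21/715, sgn -1
Racah Σ t=0..0: t=0:+1/120960 = 1/120960
⇒ 3j(5 2 7; 2 0 -2)² = 24/1001, sgn -1
4πI² = N·(3j₀)²·(3jₘ)² = 1080/1859
I = +1·√(0.580958/4π) = 0.21501425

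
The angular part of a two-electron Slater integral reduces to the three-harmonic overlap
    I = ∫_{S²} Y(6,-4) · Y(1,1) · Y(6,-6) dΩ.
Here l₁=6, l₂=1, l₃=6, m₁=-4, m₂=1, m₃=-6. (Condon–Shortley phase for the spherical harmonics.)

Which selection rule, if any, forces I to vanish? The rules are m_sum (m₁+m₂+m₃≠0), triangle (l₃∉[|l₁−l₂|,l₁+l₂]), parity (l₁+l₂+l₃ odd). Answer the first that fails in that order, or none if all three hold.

m_sum

Σmᵢ = -9  ✗
l₃∈[|l₁−l₂|,l₁+l₂]=[5,7], have l₃=6
Σlᵢ = 13 ⇒ odd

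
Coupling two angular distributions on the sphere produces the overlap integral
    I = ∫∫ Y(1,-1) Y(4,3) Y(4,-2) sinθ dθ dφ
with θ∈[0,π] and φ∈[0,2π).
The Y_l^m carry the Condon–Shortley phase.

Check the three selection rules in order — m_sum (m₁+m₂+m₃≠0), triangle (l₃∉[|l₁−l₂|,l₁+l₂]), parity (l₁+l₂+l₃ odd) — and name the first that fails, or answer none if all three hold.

azimuthal sum: -1 + 3 − 2 = 0  ✓
3 ≤ 4 ≤ 5 (triangle on l)  ✓
L = 1 + 4 + 4 = 9 (odd)  ✗

parity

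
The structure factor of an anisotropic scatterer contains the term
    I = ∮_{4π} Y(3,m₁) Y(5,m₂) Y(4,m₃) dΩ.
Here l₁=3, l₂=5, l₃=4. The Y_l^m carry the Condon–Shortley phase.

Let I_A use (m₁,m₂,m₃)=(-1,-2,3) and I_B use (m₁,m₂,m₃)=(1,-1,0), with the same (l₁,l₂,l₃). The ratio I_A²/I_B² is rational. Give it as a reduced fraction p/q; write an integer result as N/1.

2401/605

l's match ⇒ only the (l;m) 3-j factors differ between A and B.
A: triangle coeff Δ(3,5,4) = 1/180180; Σ_t [2,3]: t=2:+1/960 t=3:−1/4320 = 7/8640; (3j)²=343/12870 [(3 5 4; -1 -2 3)], sign=-1
B: triangle coeff Δ(3,5,4) = 1/180180; Σ_t [0,2]: t=0:+1/2304 t=1:−1/216 t=2:+1/384 = -11/6912; (3j)²=11/1638 [(3 5 4; 1 -1 0)], sign=-1
I_A²/I_B² = (343/12870)/(11/1638) = 2401/605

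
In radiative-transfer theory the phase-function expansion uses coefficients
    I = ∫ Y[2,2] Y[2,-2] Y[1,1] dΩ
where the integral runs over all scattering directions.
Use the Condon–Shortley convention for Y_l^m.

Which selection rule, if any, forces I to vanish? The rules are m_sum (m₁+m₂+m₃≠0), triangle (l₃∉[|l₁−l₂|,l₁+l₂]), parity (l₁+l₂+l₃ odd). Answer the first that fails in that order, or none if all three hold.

m_sum

azimuthal sum: 2 − 2 + 1 = 1  ✗
0 ≤ 1 ≤ 4 (triangle on l)
L = 2 + 2 + 1 = 5 (odd)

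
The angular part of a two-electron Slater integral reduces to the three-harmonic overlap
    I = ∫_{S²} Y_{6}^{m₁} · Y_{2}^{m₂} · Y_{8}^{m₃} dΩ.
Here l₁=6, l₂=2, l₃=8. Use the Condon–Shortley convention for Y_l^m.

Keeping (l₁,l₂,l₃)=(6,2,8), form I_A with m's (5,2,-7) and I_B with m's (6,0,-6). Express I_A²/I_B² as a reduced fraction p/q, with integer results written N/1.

l's match ⇒ only the (l;m) 3-j factors differ between A and B.
A: triangle coeff Δ(6,2,8) = 1/30940; Σ_t [0,0]: t=0:+1/958003200 = 1/958003200; (3j)²=3/68 [(6 2 8; 5 2 -7)], sign=-1
B: triangle coeff Δ(6,2,8) = 1/30940; Σ_t [0,0]: t=0:+1/1916006400 = 1/1916006400; (3j)²=1/340 [(6 2 8; 6 0 -6)], sign=+1
I_A²/I_B² = (3/68)/(1/340) = 15/1

15/1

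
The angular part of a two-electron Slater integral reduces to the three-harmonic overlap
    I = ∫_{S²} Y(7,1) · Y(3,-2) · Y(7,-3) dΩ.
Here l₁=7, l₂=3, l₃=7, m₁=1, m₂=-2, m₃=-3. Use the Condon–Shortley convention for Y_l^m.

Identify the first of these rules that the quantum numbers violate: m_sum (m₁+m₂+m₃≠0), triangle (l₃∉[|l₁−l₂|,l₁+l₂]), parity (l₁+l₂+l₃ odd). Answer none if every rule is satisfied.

azimuthal sum: 1 − 2 − 3 = -4  ✗
4 ≤ 7 ≤ 10 (triangle on l)
L = 7 + 3 + 7 = 17 (odd)

m_sum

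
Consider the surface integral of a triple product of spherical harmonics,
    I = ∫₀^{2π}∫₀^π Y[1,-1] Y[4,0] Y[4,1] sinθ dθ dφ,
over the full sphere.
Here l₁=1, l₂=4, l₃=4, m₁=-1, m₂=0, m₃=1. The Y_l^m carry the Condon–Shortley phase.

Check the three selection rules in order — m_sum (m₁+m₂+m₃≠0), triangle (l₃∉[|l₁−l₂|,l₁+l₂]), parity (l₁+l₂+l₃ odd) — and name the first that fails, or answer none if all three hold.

m₁+m₂+m₃ = -1 + 0 + 1 = 0  ✓
triangle: |1−4|=3 ≤ l₃=4 ≤ 1+4=5  ✓
parity: l₁+l₂+l₃ = 9 is odd  ✗

parity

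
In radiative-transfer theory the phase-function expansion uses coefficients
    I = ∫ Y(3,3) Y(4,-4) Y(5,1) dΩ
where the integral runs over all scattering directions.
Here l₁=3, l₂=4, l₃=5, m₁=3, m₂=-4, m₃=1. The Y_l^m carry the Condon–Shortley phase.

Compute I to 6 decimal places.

m-sum 0 ✓  L=12 even ✓  1≤5≤7 ✓
Π(2lᵢ+1) = 7×9×11 = 693
triangle coeff Δ(3,4,5) = 1/180180
Σ_t [0,2]: t=0:+1/576 t=1:−1/144 t=2:+1/576 = -1/288
(3j)²=20/1001 [(3 4 5; 0 0 0)], sign=+1
Σ_t [0,0]: t=0:+1/34560 = 1/34560
(3j)²=1/429 [(3 4 5; 3 -4 1)], sign=+1
⇒ 4πI² = 60/1859
I = (+1)√(60/1859/(4π)) = 0.05067935

0.050679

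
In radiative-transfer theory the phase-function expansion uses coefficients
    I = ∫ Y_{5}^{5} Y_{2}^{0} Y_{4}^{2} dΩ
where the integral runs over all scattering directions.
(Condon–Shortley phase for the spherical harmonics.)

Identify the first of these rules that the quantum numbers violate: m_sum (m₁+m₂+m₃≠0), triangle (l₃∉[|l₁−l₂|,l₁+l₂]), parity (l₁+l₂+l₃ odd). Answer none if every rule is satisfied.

m_sum

azimuthal sum: 5 + 0 + 2 = 7  ✗
3 ≤ 4 ≤ 7 (triangle on l)
L = 5 + 2 + 4 = 11 (odd)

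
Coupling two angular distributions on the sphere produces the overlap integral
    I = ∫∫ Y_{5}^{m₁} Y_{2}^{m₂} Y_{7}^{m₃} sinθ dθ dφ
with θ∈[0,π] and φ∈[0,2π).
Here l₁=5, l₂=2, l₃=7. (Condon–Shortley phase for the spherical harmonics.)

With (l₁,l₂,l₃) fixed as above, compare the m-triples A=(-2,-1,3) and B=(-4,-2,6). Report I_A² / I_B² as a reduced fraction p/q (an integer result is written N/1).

l's match ⇒ only the (l;m) 3-j factors differ between A and B.
A: triangle coeff Δ(5,2,7) = 1/15015; Σ_t [0,0]: t=0:+1/181440 = 1/181440; (3j)²=32/1001 [(5 2 7; -2 -1 3)], sign=+1
B: triangle coeff Δ(5,2,7) = 1/15015; Σ_t [0,0]: t=0:+1/8709120 = 1/8709120; (3j)²=1/21 [(5 2 7; -4 -2 6)], sign=-1
I_A²/I_B² = (32/1001)/(1/21) = 96/143

96/143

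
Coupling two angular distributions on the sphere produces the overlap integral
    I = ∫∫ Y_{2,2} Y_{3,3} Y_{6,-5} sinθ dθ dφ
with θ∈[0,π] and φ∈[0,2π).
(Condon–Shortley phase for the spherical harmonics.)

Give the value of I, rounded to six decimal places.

0.000000

l₃=6 ∉ [1,5] — triangle fails ⇒ I = 0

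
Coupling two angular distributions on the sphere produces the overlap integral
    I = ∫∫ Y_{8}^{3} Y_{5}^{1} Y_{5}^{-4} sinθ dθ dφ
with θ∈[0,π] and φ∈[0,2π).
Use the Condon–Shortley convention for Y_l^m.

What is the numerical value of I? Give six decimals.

Checks pass: Σm=0; 18 even; l₃=5∈[3,13].
(2·8+1)(2·5+1)(2·5+1) = 2057
Δ: 8! 8! 2! / 19! → 1/37413090
sum: t=3:−1/1036800 t=4:+1/331776 t=5:−1/1036800 = 1/921600
3j²(8 5 5; 0 0 0) = Δ·Π!·Σ² = 490/46189  (sign -1)
sum: t=4:+1/5806080 t=5:−1/29030400 = 1/7257600
3j²(8 5 5; 3 1 -4) = Δ·Π!·Σ² = 64/4199  (sign -1)
combine: 4πI² = 2057·490/46189·64/4199 = 344960/1037153
take √, sign +1: I = 0.16268894

0.162689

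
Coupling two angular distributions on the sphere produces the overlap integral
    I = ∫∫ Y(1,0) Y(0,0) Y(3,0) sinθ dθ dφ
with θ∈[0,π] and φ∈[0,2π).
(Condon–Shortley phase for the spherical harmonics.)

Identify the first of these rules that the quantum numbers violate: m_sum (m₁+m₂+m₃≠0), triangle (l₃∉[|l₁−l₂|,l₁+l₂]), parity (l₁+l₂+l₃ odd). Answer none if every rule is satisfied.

m₁+m₂+m₃ = 0 + 0 + 0 = 0  ✓
triangle: |1−0|=1 ≤ l₃=3 ≤ 1+0=1  ✗
parity: l₁+l₂+l₃ = 4 is even

triangle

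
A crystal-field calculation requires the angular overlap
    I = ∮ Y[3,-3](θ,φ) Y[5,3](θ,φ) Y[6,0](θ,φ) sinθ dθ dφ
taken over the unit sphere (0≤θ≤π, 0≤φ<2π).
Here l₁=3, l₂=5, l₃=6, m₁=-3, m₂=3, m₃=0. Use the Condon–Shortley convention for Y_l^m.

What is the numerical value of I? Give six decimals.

-0.110086

m-sum 0 ✓  L=14 even ✓  2≤6≤8 ✓
Π(2lᵢ+1) = 7×11×13 = 1001
triangle coeff Δ(3,5,6) = 1/675675
Σ_t [0,2]: t=0:+1/8640 t=1:−1/2304 t=2:+1/8640 = -7/34560
(3j)²=7/429 [(3 5 6; 0 0 0)], sign=-1
Σ_t [2,2]: t=2:+1/69120 = 1/69120
(3j)²=4/429 [(3 5 6; -3 3 0)], sign=+1
⇒ 4πI² = 196/1287
I = (-1)√(196/1287/(4π)) = -0.11008644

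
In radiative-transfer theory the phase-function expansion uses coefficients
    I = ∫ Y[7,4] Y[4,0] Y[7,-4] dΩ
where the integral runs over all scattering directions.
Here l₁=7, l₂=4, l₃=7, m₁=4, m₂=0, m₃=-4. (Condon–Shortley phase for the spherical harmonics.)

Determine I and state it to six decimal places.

Rules hold: Σm=0, L=18 even, 3≤7≤11.
N = 15·9·15 = 2025
Δ = 4!·10!·4!/19! = 1/58198140
Racah Σ t=0..4: t=0:+1/17418240 t=1:−1/622080 t=2:+1/230400 t=3:−1/622080 t=4:+1/17418240 = 1/806400
⇒ 3j(7 4 7; 0 0 0)² = 2268/230945, sgn -1
Racah Σ t=0..3: t=0:+1/17418240 t=1:−1/2903040 t=2:+1/5806080 t=3:−1/130636800 = -1/8164800
⇒ 3j(7 4 7; 4 0 -4)² = 11264/1322685, sgn +1
4πI² = N·(3j₀)²·(3jₘ)² = 2985984/17631601
I = -1·√(0.169354/4π) = -0.11608950

-0.116089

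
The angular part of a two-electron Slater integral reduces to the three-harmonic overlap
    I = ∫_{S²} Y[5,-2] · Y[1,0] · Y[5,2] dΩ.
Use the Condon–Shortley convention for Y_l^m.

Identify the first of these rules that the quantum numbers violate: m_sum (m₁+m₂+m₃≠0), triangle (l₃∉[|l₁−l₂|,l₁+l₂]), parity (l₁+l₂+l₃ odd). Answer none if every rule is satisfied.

parity

Σmᵢ = 0  ✓
l₃∈[|l₁−l₂|,l₁+l₂]=[4,6], have l₃=5  ✓
Σlᵢ = 11 ⇒ odd  ✗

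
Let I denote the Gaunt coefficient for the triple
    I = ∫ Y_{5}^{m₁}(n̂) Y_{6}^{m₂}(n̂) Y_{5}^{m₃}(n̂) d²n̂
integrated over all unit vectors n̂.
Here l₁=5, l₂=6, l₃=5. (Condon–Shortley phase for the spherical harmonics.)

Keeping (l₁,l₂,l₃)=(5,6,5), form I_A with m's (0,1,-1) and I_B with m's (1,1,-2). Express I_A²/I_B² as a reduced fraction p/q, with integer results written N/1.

Shared (l₁,l₂,l₃)=(5,6,5): N and (l;000)² cancel in I_A²/I_B².
A: Δ = 6!·4!·6!/17! = 1/28588560; Racah Σ t=1..5: t=1:−1/2073600 t=2:+1/34560 t=3:−1/6912 t=4:+1/10368 t=5:−1/138240 = -7/259200; ⇒ 3j(5 6 5; 0 1 -1)² = 28/7293, sgn -1
B: Δ = 6!·4!·6!/17! = 1/28588560; Racah Σ t=1..4: t=1:−1/518400 t=2:+1/23040 t=3:−1/10368 t=4:+1/41472 = -1/32400; ⇒ 3j(5 6 5; 1 1 -2)² = 128/12155, sgn +1
I_A²/I_B² = (28/7293)/(128/12155) = 35/96

35/96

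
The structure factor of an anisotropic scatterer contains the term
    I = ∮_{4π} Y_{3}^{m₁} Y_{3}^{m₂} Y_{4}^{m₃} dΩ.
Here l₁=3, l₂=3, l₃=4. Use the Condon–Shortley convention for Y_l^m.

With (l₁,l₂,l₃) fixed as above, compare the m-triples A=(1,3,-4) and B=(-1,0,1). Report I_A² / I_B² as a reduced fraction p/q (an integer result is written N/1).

Shared (l₁,l₂,l₃)=(3,3,4): N and (l;000)² cancel in I_A²/I_B².
A: Δ = 2!·4!·4!/11! = 1/34650; Racah Σ t=2..2: t=2:+1/1152 = 1/1152; ⇒ 3j(3 3 4; 1 3 -4)² = 1/33, sgn +1
B: Δ = 2!·4!·4!/11! = 1/34650; Racah Σ t=0..2: t=0:+1/288 t=1:−1/24 t=2:+1/48 = -5/288; ⇒ 3j(3 3 4; -1 0 1)² = 5/462, sgn +1
I_A²/I_B² = (1/33)/(5/462) = 14/5

14/5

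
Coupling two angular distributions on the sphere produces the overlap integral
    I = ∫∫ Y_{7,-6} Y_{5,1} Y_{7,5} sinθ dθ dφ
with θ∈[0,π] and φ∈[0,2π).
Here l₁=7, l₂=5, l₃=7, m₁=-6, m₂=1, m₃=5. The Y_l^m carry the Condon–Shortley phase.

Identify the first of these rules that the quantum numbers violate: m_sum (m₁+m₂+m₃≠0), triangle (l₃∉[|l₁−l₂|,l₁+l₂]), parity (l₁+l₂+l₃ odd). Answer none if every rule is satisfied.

parity

m₁+m₂+m₃ = -6 + 1 + 5 = 0  ✓
triangle: |7−5|=2 ≤ l₃=7 ≤ 7+5=12  ✓
parity: l₁+l₂+l₃ = 19 is odd  ✗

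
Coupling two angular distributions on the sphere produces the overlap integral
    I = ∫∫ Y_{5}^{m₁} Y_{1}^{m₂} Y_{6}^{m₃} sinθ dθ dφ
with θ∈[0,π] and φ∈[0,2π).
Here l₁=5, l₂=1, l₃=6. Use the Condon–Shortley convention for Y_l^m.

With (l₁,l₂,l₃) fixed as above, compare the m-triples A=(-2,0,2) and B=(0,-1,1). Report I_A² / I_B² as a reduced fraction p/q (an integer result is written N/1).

32/21

l's match ⇒ only the (l;m) 3-j factors differ between A and B.
A: triangle coeff Δ(5,1,6) = 1/858; Σ_t [0,0]: t=0:+1/30240 = 1/30240; (3j)²=16/429 [(5 1 6; -2 0 2)], sign=+1
B: triangle coeff Δ(5,1,6) = 1/858; Σ_t [0,0]: t=0:+1/28800 = 1/28800; (3j)²=7/286 [(5 1 6; 0 -1 1)], sign=-1
I_A²/I_B² = (16/429)/(7/286) = 32/21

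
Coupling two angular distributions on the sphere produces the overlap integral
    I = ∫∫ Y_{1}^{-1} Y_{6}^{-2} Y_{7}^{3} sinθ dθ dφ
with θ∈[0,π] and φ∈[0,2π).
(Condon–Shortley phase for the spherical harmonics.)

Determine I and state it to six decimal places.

m-sum 0 ✓  L=14 even ✓  5≤7≤7 ✓
Π(2lᵢ+1) = 3×13×15 = 585
triangle coeff Δ(1,6,7) = 1/1365
Σ_t [0,0]: t=0:+1/518400 = 1/518400
(3j)²=7/195 [(1 6 7; 0 0 0)], sign=-1
Σ_t [0,0]: t=0:+1/1935360 = 1/1935360
(3j)²=3/91 [(1 6 7; -1 -2 3)], sign=+1
⇒ 4πI² = 9/13
I = (-1)√(9/13/(4π)) = -0.23471705

-0.234717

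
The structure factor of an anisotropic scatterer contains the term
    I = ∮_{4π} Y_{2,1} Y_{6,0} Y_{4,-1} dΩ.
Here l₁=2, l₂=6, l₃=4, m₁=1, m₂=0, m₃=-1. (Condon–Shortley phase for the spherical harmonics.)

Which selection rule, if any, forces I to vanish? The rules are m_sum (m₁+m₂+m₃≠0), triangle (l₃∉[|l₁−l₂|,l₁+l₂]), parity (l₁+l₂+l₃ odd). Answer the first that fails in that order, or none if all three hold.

m₁+m₂+m₃ = 1 + 0 − 1 = 0  ✓
triangle: |2−6|=4 ≤ l₃=4 ≤ 2+6=8  ✓
parity: l₁+l₂+l₃ = 12 is even  ✓

none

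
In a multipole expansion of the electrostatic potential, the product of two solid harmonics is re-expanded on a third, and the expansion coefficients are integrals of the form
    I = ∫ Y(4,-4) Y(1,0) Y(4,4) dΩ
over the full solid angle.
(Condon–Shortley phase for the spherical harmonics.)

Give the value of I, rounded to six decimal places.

0.000000

l₁+l₂+l₃=9 is odd: 3j(l;000)=0 ⇒ I=0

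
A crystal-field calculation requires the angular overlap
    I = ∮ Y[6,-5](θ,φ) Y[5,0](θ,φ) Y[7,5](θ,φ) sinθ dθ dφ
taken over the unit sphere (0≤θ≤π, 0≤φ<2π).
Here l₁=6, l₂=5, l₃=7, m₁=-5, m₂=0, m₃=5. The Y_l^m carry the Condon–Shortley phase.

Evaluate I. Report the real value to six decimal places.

Rules hold: Σm=0, L=18 even, 1≤7≤11.
N = 13·11·15 = 2145
Δ = 4!·8!·6!/19! = 1/174594420
Racah Σ t=0..4: t=0:+1/4147200 t=1:−1/207360 t=2:+1/82944 t=3:−1/207360 t=4:+1/4147200 = 1/345600
⇒ 3j(6 5 7; 0 0 0)² = 420/46189, sgn -1
Racah Σ t=3..4: t=3:−1/11612160 t=4:+1/14515200 = -1/58060800
⇒ 3j(6 5 7; -5 0 5)² = 55/58786, sgn -1
4πI² = N·(3j₀)²·(3jₘ)² = 24750/1356277
I = +1·√(0.0182485/4π) = 0.03810733

0.038107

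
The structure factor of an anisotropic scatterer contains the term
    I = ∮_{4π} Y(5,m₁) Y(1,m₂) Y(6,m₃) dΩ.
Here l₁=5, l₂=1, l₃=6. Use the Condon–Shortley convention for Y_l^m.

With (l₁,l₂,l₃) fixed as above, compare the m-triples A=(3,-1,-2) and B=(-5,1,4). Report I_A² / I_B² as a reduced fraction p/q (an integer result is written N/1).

Same 5,1,6: normalisation and zero-m 3j drop out of the ratio.
A: Δ: 0! 10! 2! / 13! → 1/858; sum: t=0:+1/161280 = 1/161280; 3j²(5 1 6; 3 -1 -2) = Δ·Π!·Σ² = 1/143  (sign +1)
B: Δ: 0! 10! 2! / 13! → 1/858; sum: t=0:+1/7257600 = 1/7257600; 3j²(5 1 6; -5 1 4) = Δ·Π!·Σ² = 1/858  (sign +1)
I_A²/I_B² = (1/143)/(1/858) = 6/1

6/1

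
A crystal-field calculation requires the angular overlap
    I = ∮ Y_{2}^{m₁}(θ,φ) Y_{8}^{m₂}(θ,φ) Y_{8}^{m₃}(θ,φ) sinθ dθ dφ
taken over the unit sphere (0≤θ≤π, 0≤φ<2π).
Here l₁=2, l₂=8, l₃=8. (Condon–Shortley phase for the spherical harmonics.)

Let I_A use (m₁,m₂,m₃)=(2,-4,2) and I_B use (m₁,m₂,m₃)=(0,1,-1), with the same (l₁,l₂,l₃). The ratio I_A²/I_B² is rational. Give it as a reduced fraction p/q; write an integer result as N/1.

660/529

l's match ⇒ only the (l;m) 3-j factors differ between A and B.
A: triangle coeff Δ(2,8,8) = 1/348840; Σ_t [0,0]: t=0:+1/348364800 = 1/348364800; (3j)²=11/646 [(2 8 8; 2 -4 2)], sign=+1
B: triangle coeff Δ(2,8,8) = 1/348840; Σ_t [0,2]: t=0:+1/174182400 t=1:−1/29030400 t=2:+1/101606400 = -23/1219276800; (3j)²=529/38760 [(2 8 8; 0 1 -1)], sign=+1
I_A²/I_B² = (11/646)/(529/38760) = 660/529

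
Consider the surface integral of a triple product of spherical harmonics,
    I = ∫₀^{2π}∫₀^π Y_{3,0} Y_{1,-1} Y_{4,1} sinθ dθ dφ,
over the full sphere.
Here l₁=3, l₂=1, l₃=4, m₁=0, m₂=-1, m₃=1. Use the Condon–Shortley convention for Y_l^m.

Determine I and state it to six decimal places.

m-sum 0 ✓  L=8 even ✓  2≤4≤4 ✓
Π(2lᵢ+1) = 7×3×9 = 189
triangle coeff Δ(3,1,4) = 1/252
Σ_t [0,0]: t=0:+1/36 = 1/36
(3j)²=4/63 [(3 1 4; 0 0 0)], sign=+1
Σ_t [0,0]: t=0:+1/72 = 1/72
(3j)²=5/126 [(3 1 4; 0 -1 1)], sign=-1
⇒ 4πI² = 10/21
I = (-1)√(10/21/(4π)) = -0.19466390

-0.194664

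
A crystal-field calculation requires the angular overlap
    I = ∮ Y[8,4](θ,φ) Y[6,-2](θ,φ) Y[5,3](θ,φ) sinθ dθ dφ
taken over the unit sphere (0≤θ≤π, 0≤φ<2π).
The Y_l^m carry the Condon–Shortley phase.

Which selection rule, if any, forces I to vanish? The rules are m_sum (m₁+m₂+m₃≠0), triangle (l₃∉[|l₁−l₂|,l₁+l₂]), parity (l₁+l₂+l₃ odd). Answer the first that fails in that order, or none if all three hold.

m_sum

m₁+m₂+m₃ = 4 − 2 + 3 = 5  ✗
triangle: |8−6|=2 ≤ l₃=5 ≤ 8+6=14
parity: l₁+l₂+l₃ = 19 is odd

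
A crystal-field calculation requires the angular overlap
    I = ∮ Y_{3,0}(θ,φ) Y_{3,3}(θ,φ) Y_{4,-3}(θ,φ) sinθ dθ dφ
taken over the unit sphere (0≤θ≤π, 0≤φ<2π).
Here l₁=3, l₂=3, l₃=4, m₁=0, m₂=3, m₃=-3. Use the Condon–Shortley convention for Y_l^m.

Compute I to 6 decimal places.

m-sum 0 ✓  L=10 even ✓  0≤4≤6 ✓
Π(2lᵢ+1) = 7×7×9 = 441
triangle coeff Δ(3,3,4) = 1/34650
Σ_t [0,2]: t=0:+1/72 t=1:−1/16 t=2:+1/72 = -5/144
(3j)²=2/77 [(3 3 4; 0 0 0)], sign=-1
Σ_t [2,2]: t=2:+1/288 = 1/288
(3j)²=1/22 [(3 3 4; 0 3 -3)], sign=-1
⇒ 4πI² = 63/121
I = (+1)√(63/121/(4π)) = 0.20355073

0.203551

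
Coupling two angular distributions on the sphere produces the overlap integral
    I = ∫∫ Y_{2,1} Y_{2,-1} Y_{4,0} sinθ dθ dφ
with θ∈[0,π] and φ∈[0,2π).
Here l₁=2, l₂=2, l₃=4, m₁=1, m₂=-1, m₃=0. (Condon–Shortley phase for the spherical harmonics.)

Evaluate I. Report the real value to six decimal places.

m-sum 0 ✓  L=8 even ✓  0≤4≤4 ✓
Π(2lᵢ+1) = 5×5×9 = 225
triangle coeff Δ(2,2,4) = 1/630
Σ_t [0,0]: t=0:+1/16 = 1/16
(3j)²=2/35 [(2 2 4; 0 0 0)], sign=+1
Σ_t [0,0]: t=0:+1/36 = 1/36
(3j)²=8/315 [(2 2 4; 1 -1 0)], sign=+1
⇒ 4πI² = 16/49
I = (+1)√(16/49/(4π)) = 0.16119702

0.161197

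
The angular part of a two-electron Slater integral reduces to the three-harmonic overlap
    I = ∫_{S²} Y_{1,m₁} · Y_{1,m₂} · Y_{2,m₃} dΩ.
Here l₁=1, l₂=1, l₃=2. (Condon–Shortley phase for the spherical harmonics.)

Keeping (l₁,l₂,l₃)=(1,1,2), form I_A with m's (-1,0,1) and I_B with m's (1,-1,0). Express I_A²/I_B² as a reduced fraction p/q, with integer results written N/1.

Shared (l₁,l₂,l₃)=(1,1,2): N and (l;000)² cancel in I_A²/I_B².
A: Δ = 0!·2!·2!/5! = 1/30; Racah Σ t=0..0: t=0:+1/2 = 1/2; ⇒ 3j(1 1 2; -1 0 1)² = 1/10, sgn -1
B: Δ = 0!·2!·2!/5! = 1/30; Racah Σ t=0..0: t=0:+1/4 = 1/4; ⇒ 3j(1 1 2; 1 -1 0)² = 1/30, sgn +1
I_A²/I_B² = (1/10)/(1/30) = 3/1

3/1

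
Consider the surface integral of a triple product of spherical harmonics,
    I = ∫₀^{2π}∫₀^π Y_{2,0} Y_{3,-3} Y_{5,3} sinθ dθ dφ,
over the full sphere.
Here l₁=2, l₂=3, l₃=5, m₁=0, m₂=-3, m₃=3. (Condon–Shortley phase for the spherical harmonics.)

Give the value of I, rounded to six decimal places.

-0.126792

m-sum 0 ✓  L=10 even ✓  1≤5≤5 ✓
Π(2lᵢ+1) = 5×7×11 = 385
triangle coeff Δ(2,3,5) = 1/2310
Σ_t [0,0]: t=0:+1/144 = 1/144
(3j)²=10/231 [(2 3 5; 0 0 0)], sign=-1
Σ_t [0,0]: t=0:+1/2880 = 1/2880
(3j)²=2/165 [(2 3 5; 0 -3 3)], sign=+1
⇒ 4πI² = 20/99
I = (-1)√(20/99/(4π)) = -0.12679218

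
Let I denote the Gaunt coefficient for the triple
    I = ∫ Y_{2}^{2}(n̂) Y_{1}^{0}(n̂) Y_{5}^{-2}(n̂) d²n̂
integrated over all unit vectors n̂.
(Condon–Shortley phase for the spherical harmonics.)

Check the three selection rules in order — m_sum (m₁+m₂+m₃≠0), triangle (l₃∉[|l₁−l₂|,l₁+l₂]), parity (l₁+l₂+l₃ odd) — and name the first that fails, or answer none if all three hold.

triangle

azimuthal sum: 2 + 0 − 2 = 0  ✓
1 ≤ 5 ≤ 3 (triangle on l)  ✗
L = 2 + 1 + 5 = 8 (even)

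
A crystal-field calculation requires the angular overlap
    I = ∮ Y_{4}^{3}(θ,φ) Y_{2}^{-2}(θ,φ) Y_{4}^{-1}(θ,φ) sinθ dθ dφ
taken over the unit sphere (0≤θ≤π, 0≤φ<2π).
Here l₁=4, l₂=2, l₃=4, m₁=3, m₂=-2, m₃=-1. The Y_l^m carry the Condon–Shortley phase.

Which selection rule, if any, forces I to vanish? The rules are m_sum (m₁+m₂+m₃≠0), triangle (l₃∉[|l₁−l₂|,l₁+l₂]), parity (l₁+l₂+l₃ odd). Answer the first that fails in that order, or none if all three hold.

none

Σmᵢ = 0  ✓
l₃∈[|l₁−l₂|,l₁+l₂]=[2,6], have l₃=4  ✓
Σlᵢ = 10 ⇒ even  ✓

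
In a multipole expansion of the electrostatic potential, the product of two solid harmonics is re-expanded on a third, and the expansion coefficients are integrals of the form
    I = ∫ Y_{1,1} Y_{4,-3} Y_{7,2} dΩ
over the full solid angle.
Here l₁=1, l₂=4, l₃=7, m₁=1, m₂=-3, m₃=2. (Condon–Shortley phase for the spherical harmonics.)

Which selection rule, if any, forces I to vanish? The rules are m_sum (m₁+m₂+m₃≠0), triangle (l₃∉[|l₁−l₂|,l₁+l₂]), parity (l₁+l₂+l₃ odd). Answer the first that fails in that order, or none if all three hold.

Σmᵢ = 0  ✓
l₃∈[|l₁−l₂|,l₁+l₂]=[3,5], have l₃=7  ✗
Σlᵢ = 12 ⇒ even

triangle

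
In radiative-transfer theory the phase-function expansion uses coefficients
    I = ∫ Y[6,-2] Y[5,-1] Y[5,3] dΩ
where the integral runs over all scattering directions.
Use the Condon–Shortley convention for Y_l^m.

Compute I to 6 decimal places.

Checks pass: Σm=0; 16 even; l₃=5∈[1,11].
(2·6+1)(2·5+1)(2·5+1) = 1573
Δ: 6! 6! 4! / 17! → 1/28588560
sum: t=1:−1/345600 t=2:+1/13824 t=3:−1/5184 t=4:+1/13824 t=5:−1/345600 = -7/129600
3j²(6 5 5; 0 0 0) = Δ·Π!·Σ² = 80/7293  (sign +1)
sum: t=2:+1/138240 t=3:−1/25920 t=4:+1/55296 = -11/829440
3j²(6 5 5; -2 -1 3) = Δ·Π!·Σ² = 11/1326  (sign -1)
combine: 4πI² = 1573·80/7293·11/1326 = 4840/33813
take √, sign -1: I = -0.10672739

-0.106727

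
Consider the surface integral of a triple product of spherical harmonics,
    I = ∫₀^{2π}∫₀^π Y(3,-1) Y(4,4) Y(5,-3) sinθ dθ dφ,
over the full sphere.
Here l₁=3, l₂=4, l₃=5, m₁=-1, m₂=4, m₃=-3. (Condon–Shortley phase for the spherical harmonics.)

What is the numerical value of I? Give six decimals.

Checks pass: Σm=0; 12 even; l₃=5∈[1,7].
(2·3+1)(2·4+1)(2·5+1) = 693
Δ: 2! 4! 6! / 13! → 1/180180
sum: t=0:+1/576 t=1:−1/144 t=2:+1/576 = -1/288
3j²(3 4 5; 0 0 0) = Δ·Π!·Σ² = 20/1001  (sign +1)
sum: t=2:+1/5760 = 1/5760
3j²(3 4 5; -1 4 -3) = Δ·Π!·Σ² = 56/2145  (sign +1)
combine: 4πI² = 693·20/1001·56/2145 = 672/1859
take √, sign +1: I = 0.16960553

0.169606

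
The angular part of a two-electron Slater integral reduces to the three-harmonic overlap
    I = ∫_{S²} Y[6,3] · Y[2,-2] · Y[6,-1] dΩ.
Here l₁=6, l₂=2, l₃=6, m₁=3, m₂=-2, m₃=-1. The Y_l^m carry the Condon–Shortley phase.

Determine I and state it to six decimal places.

Rules hold: Σm=0, L=14 even, 4≤6≤8.
N = 13·5·13 = 845
Δ = 2!·10!·2!/15! = 1/90090
Racah Σ t=0..2: t=0:+1/69120 t=1:−1/14400 t=2:+1/69120 = -7/172800
⇒ 3j(6 2 6; 0 0 0)² = 14/715, sgn -1
Racah Σ t=0..0: t=0:+1/120960 = 1/120960
⇒ 3j(6 2 6; 3 -2 -1)² = 24/1001, sgn -1
4πI² = N·(3j₀)²·(3jₘ)² = 48/121
I = +1·√(0.396694/4π) = 0.17767364

0.177674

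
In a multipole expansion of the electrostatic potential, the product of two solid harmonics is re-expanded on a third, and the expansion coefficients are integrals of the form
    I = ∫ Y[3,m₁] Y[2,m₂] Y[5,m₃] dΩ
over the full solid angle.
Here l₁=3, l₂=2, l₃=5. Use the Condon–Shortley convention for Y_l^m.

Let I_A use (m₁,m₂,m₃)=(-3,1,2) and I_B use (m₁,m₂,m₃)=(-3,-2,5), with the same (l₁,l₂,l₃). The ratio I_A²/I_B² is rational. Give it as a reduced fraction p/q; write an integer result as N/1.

l's match ⇒ only the (l;m) 3-j factors differ between A and B.
A: triangle coeff Δ(3,2,5) = 1/2310; Σ_t [0,0]: t=0:+1/4320 = 1/4320; (3j)²=1/330 [(3 2 5; -3 1 2)], sign=-1
B: triangle coeff Δ(3,2,5) = 1/2310; Σ_t [0,0]: t=0:+1/17280 = 1/17280; (3j)²=1/11 [(3 2 5; -3 -2 5)], sign=+1
I_A²/I_B² = (1/330)/(1/11) = 1/30

1/30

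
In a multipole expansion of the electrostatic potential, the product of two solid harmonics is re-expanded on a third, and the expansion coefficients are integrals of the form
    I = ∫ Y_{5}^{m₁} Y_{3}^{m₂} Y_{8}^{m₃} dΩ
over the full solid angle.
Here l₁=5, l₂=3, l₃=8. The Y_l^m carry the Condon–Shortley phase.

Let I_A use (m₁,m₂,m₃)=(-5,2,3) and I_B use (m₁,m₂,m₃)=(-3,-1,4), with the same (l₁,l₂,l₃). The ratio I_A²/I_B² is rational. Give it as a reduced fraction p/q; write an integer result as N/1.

1/270

Shared (l₁,l₂,l₃)=(5,3,8): N and (l;000)² cancel in I_A²/I_B².
A: Δ = 0!·10!·6!/17! = 1/136136; Racah Σ t=0..0: t=0:+1/435456000 = 1/435456000; ⇒ 3j(5 3 8; -5 2 3)² = 1/12376, sgn -1
B: Δ = 0!·10!·6!/17! = 1/136136; Racah Σ t=0..0: t=0:+1/3870720 = 1/3870720; ⇒ 3j(5 3 8; -3 -1 4)² = 135/6188, sgn +1
I_A²/I_B² = (1/12376)/(135/6188) = 1/270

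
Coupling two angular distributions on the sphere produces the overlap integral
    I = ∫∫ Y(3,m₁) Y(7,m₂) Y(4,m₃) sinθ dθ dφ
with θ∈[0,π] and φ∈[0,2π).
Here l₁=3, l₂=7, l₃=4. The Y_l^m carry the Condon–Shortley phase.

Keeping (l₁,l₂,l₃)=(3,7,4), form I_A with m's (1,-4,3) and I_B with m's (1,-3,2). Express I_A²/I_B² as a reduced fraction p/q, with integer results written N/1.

Shared (l₁,l₂,l₃)=(3,7,4): N and (l;000)² cancel in I_A²/I_B².
A: Δ = 6!·0!·8!/15! = 1/45045; Racah Σ t=2..2: t=2:+1/241920 = 1/241920; ⇒ 3j(3 7 4; 1 -4 3)² = 2/91, sgn -1
B: Δ = 6!·0!·8!/15! = 1/45045; Racah Σ t=2..2: t=2:+1/69120 = 1/69120; ⇒ 3j(3 7 4; 1 -3 2)² = 4/143, sgn +1
I_A²/I_B² = (2/91)/(4/143) = 11/14

11/14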